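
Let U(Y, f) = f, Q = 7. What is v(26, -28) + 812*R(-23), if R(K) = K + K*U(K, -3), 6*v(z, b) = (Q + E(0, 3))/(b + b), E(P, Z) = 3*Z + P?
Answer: 784391/21 ≈ 37352.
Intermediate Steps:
E(P, Z) = P + 3*Z
v(z, b) = 4/(3*b) (v(z, b) = ((7 + (0 + 3*3))/(b + b))/6 = ((7 + (0 + 9))/((2*b)))/6 = ((7 + 9)*(1/(2*b)))/6 = (16*(1/(2*b)))/6 = (8/b)/6 = 4/(3*b))
R(K) = -2*K (R(K) = K + K*(-3) = K - 3*K = -2*K)
v(26, -28) + 812*R(-23) = (4/3)/(-28) + 812*(-2*(-23)) = (4/3)*(-1/28) + 812*46 = -1/21 + 37352 = 784391/21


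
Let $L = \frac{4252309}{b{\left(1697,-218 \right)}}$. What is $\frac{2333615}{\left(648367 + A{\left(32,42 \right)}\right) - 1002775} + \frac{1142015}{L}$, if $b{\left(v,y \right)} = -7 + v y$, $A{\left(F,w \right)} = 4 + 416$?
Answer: $- \frac{149566977203993495}{1505266358292} \approx -99363.0$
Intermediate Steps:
$A{\left(F,w \right)} = 420$
$L = - \frac{4252309}{369953}$ ($L = \frac{4252309}{-7 + 1697 \left(-218\right)} = \frac{4252309}{-7 - 369946} = \frac{4252309}{-369953} = 4252309 \left(- \frac{1}{369953}\right) = - \frac{4252309}{369953} \approx -11.494$)
$\frac{2333615}{\left(648367 + A{\left(32,42 \right)}\right) - 1002775} + \frac{1142015}{L} = \frac{2333615}{\left(648367 + 420\right) - 1002775} + \frac{1142015}{- \frac{4252309}{369953}} = \frac{2333615}{648787 - 1002775} + 1142015 \left(- \frac{369953}{4252309}\right) = \frac{2333615}{-353988} - \frac{422491875295}{4252309} = 2333615 \left(- \frac{1}{353988}\right) - \frac{422491875295}{4252309} = - \frac{2333615}{353988} - \frac{422491875295}{4252309} = - \frac{149566977203993495}{1505266358292}$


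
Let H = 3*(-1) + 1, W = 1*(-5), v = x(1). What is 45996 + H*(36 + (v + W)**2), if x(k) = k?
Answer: 45892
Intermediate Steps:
v = 1
W = -5
H = -2 (H = -3 + 1 = -2)
45996 + H*(36 + (v + W)**2) = 45996 - 2*(36 + (1 - 5)**2) = 45996 - 2*(36 + (-4)**2) = 45996 - 2*(36 + 16) = 45996 - 2*52 = 45996 - 104 = 45892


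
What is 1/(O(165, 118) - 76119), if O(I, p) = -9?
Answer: -1/76128 ≈ -1.3136e-5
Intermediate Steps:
1/(O(165, 118) - 76119) = 1/(-9 - 76119) = 1/(-76128) = -1/76128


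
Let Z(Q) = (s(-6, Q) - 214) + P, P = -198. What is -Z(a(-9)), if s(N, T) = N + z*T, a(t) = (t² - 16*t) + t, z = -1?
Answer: 634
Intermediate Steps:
a(t) = t² - 15*t
s(N, T) = N - T
Z(Q) = -418 - Q (Z(Q) = ((-6 - Q) - 214) - 198 = (-220 - Q) - 198 = -418 - Q)
-Z(a(-9)) = -(-418 - (-9)*(-15 - 9)) = -(-418 - (-9)*(-24)) = -(-418 - 1*216) = -(-418 - 216) = -1*(-634) = 634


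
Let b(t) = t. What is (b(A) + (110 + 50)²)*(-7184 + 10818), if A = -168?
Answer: 92419888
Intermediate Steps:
(b(A) + (110 + 50)²)*(-7184 + 10818) = (-168 + (110 + 50)²)*(-7184 + 10818) = (-168 + 160²)*3634 = (-168 + 25600)*3634 = 25432*3634 = 92419888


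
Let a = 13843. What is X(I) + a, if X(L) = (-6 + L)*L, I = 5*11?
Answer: 16538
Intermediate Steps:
I = 55
X(L) = L*(-6 + L)
X(I) + a = 55*(-6 + 55) + 13843 = 55*49 + 13843 = 2695 + 13843 = 16538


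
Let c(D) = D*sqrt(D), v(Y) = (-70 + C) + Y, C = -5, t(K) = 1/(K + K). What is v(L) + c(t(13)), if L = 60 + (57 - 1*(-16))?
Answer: 58 + sqrt(26)/676 ≈ 58.008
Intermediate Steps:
t(K) = 1/(2*K)
L = 133 (L = 60 + (57 + 16) = 60 + 73 = 133)
v(Y) = -75 + Y (v(Y) = (-70 - 5) + Y = -75 + Y)
c(D) = D**(3/2)
v(L) + c(t(13)) = (-75 + 133) + ((1/2)/13)**(3/2) = 58 + ((1/2)*(1/13))**(3/2) = 58 + (1/26)**(3/2) = 58 + sqrt(26)/676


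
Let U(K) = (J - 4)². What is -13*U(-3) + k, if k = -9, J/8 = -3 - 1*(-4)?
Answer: -217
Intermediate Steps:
J = 8 (J = 8*(-3 - 1*(-4)) = 8*(-3 + 4) = 8*1 = 8)
U(K) = 16 (U(K) = (8 - 4)² = 4² = 16)
-13*U(-3) + k = -13*16 - 9 = -208 - 9 = -217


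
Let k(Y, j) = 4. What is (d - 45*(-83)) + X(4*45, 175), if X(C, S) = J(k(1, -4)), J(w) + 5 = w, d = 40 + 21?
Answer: 3795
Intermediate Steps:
d = 61
J(w) = -5 + w
X(C, S) = -1 (X(C, S) = -5 + 4 = -1)
(d - 45*(-83)) + X(4*45, 175) = (61 - 45*(-83)) - 1 = (61 + 3735) - 1 = 3796 - 1 = 3795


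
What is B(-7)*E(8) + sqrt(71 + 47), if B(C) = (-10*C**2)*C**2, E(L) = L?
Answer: -192080 + sqrt(118) ≈ -1.9207e+5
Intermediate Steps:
B(C) = -10*C**4
B(-7)*E(8) + sqrt(71 + 47) = -10*(-7)**4*8 + sqrt(71 + 47) = -10*2401*8 + sqrt(118) = -24010*8 + sqrt(118) = -192080 + sqrt(118)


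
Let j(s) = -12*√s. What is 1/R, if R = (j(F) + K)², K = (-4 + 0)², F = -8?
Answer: I/(128*(-7*I + 6*√2)) ≈ -0.00045196 + 0.00054786*I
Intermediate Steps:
K = 16 (K = (-4)² = 16)
R = (16 - 24*I*√2)² (R = (-24*I*√2 + 16)² = (16 - 24*I*√2)² ≈ -896.0 - 1086.1*I)
1/R = 1/(-896 - 768*I*√2)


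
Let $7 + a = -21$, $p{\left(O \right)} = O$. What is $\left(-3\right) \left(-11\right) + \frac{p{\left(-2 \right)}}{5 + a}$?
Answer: $\frac{761}{23} \approx 33.087$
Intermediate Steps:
$a = -28$ ($a = -7 - 21 = -28$)
$\left(-3\right) \left(-11\right) + \frac{p{\left(-2 \right)}}{5 + a} = \left(-3\right) \left(-11\right) + \frac{1}{5 - 28} \left(-2\right) = 33 + \frac{1}{-23} \left(-2\right) = 33 - - \frac{2}{23} = 33 + \frac{2}{23} = \frac{761}{23}$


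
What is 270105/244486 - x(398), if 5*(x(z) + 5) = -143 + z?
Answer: -997841/22226 ≈ -44.895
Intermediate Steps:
x(z) = -168/5 + z/5 (x(z) = -5 + (-143 + z)/5 = -5 + (-143/5 + z/5) = -168/5 + z/5)
270105/244486 - x(398) = 270105/244486 - (-168/5 + (1/5)*398) = 270105*(1/244486) - (-168/5 + 398/5) = 24555/22226 - 1*46 = 24555/22226 - 46 = -997841/22226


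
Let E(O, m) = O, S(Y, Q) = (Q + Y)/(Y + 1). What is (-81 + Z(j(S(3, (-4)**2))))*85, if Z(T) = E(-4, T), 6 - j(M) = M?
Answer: -7225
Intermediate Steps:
S(Y, Q) = (Q + Y)/(1 + Y)
j(M) = 6 - M
Z(T) = -4
(-81 + Z(j(S(3, (-4)**2))))*85 = (-81 - 4)*85 = -85*85 = -7225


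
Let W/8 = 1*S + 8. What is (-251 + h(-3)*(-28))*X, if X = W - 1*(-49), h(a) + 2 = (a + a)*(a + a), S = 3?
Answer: -164811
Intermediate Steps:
h(a) = -2 + 4*a² (h(a) = -2 + (a + a)*(a + a) = -2 + (2*a)*(2*a) = -2 + 4*a²)
W = 88 (W = 8*(1*3 + 8) = 8*(3 + 8) = 8*11 = 88)
X = 137 (X = 88 - 1*(-49) = 88 + 49 = 137)
(-251 + h(-3)*(-28))*X = (-251 + (-2 + 4*(-3)²)*(-28))*137 = (-251 + (-2 + 4*9)*(-28))*137 = (-251 + (-2 + 36)*(-28))*137 = (-251 + 34*(-28))*137 = (-251 - 952)*137 = -1203*137 = -164811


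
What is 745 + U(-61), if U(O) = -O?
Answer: 806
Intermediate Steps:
745 + U(-61) = 745 - 1*(-61) = 745 + 61 = 806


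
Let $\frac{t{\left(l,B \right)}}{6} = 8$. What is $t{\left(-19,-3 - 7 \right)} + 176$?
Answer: $224$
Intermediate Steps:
$t{\left(l,B \right)} = 48$ ($t{\left(l,B \right)} = 6 \cdot 8 = 48$)
$t{\left(-19,-3 - 7 \right)} + 176 = 48 + 176 = 224$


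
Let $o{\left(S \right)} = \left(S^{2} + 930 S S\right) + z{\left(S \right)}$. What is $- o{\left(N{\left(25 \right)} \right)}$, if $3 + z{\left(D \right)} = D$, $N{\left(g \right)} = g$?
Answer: $-581897$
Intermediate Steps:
$z{\left(D \right)} = -3 + D$
$o{\left(S \right)} = -3 + S + 931 S^{2}$ ($o{\left(S \right)} = \left(S^{2} + 930 S S\right) + \left(-3 + S\right) = \left(S^{2} + 930 S^{2}\right) + \left(-3 + S\right) = 931 S^{2} + \left(-3 + S\right) = -3 + S + 931 S^{2}$)
$- o{\left(N{\left(25 \right)} \right)} = - (-3 + 25 + 931 \cdot 25^{2}) = - (-3 + 25 + 931 \cdot 625) = - (-3 + 25 + 581875) = \left(-1\right) 581897 = -581897$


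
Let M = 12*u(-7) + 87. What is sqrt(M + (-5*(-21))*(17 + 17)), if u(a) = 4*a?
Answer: 9*sqrt(41) ≈ 57.628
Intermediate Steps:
M = -249 (M = 12*(4*(-7)) + 87 = 12*(-28) + 87 = -336 + 87 = -249)
sqrt(M + (-5*(-21))*(17 + 17)) = sqrt(-249 + (-5*(-21))*(17 + 17)) = sqrt(-249 + 105*34) = sqrt(-249 + 3570) = sqrt(3321) = 9*sqrt(41)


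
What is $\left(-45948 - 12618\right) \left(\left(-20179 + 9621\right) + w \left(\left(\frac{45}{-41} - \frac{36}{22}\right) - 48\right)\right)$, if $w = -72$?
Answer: $\frac{182387759916}{451} \approx 4.0441 \cdot 10^{8}$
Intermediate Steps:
$\left(-45948 - 12618\right) \left(\left(-20179 + 9621\right) + w \left(\left(\frac{45}{-41} - \frac{36}{22}\right) - 48\right)\right) = \left(-45948 - 12618\right) \left(\left(-20179 + 9621\right) - 72 \left(\left(\frac{45}{-41} - \frac{36}{22}\right) - 48\right)\right) = - 58566 \left(-10558 - 72 \left(\left(45 \left(- \frac{1}{41}\right) - \frac{18}{11}\right) - 48\right)\right) = - 58566 \left(-10558 - 72 \left(\left(- \frac{45}{41} - \frac{18}{11}\right) - 48\right)\right) = - 58566 \left(-10558 - 72 \left(- \frac{1233}{451} - 48\right)\right) = - 58566 \left(-10558 - - \frac{1647432}{451}\right) = - 58566 \left(-10558 + \frac{1647432}{451}\right) = \left(-58566\right) \left(- \frac{3114226}{451}\right) = \frac{182387759916}{451}$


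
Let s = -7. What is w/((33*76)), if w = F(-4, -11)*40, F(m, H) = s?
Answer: -70/627 ≈ -0.11164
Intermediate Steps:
F(m, H) = -7
w = -280 (w = -7*40 = -280)
w/((33*76)) = -280/(33*76) = -280/2508 = -280*1/2508 = -70/627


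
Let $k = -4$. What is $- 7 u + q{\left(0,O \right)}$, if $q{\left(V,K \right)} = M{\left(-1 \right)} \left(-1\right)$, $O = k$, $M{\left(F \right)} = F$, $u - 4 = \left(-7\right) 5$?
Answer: $218$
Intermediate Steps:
$u = -31$ ($u = 4 - 35 = -31$)
$O = -4$
$q{\left(V,K \right)} = 1$ ($q{\left(V,K \right)} = \left(-1\right) \left(-1\right) = 1$)
$- 7 u + q{\left(0,O \right)} = \left(-7\right) \left(-31\right) + 1 = 217 + 1 = 218$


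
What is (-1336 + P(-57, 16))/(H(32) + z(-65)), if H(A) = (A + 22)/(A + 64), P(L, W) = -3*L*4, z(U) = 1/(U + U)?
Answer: -678080/577 ≈ -1175.2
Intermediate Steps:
z(U) = 1/(2*U)
P(L, W) = -12*L
H(A) = (22 + A)/(64 + A)
(-1336 + P(-57, 16))/(H(32) + z(-65)) = (-1336 - 12*(-57))/((22 + 32)/(64 + 32) + (1/2)/(-65)) = (-1336 + 684)/(54/96 + (1/2)*(-1/65)) = -652/((1/96)*54 - 1/130) = -652/(9/16 - 1/130) = -652/577/1040 = -652*1040/577 = -678080/577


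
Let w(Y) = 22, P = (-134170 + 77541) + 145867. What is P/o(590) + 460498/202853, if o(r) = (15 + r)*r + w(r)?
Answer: 13034792005/5172345794 ≈ 2.5201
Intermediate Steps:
P = 89238 (P = -56629 + 145867 = 89238)
o(r) = 22 + r*(15 + r) (o(r) = (15 + r)*r + 22 = r*(15 + r) + 22 = 22 + r*(15 + r))
P/o(590) + 460498/202853 = 89238/(22 + 590**2 + 15*590) + 460498/202853 = 89238/(22 + 348100 + 8850) + 460498*(1/202853) = 89238/356972 + 460498/202853 = 89238*(1/356972) + 460498/202853 = 44619/178486 + 460498/202853 = 13034792005/5172345794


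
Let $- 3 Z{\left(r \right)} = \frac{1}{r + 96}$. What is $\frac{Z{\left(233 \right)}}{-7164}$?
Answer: $\frac{1}{7070868} \approx 1.4143 \cdot 10^{-7}$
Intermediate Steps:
$Z{\left(r \right)} = - \frac{1}{3 \left(96 + r\right)}$ ($Z{\left(r \right)} = - \frac{1}{3 \left(r + 96\right)} = - \frac{1}{3 \left(96 + r\right)}$)
$\frac{Z{\left(233 \right)}}{-7164} = \frac{\left(-1\right) \frac{1}{288 + 3 \cdot 233}}{-7164} = - \frac{1}{288 + 699} \left(- \frac{1}{7164}\right) = - \frac{1}{987} \left(- \frac{1}{7164}\right) = \left(-1\right) \frac{1}{987} \left(- \frac{1}{7164}\right) = \left(- \frac{1}{987}\right) \left(- \frac{1}{7164}\right) = \frac{1}{7070868}$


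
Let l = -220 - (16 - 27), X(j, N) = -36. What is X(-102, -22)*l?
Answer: 7524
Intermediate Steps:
l = -209 (l = -220 - 1*(-11) = -220 + 11 = -209)
X(-102, -22)*l = -36*(-209) = 7524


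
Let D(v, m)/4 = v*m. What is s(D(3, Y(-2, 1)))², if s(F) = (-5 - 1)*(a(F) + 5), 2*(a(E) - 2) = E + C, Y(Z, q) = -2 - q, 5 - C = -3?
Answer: 1764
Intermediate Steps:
C = 8 (C = 5 - 1*(-3) = 5 + 3 = 8)
a(E) = 6 + E/2 (a(E) = 2 + (E + 8)/2 = 2 + (8 + E)/2 = 2 + (4 + E/2) = 6 + E/2)
D(v, m) = 4*m*v (D(v, m) = 4*(v*m) = 4*(m*v) = 4*m*v)
s(F) = -66 - 3*F (s(F) = (-5 - 1)*((6 + F/2) + 5) = -6*(11 + F/2) = -66 - 3*F)
s(D(3, Y(-2, 1)))² = (-66 - 12*(-2 - 1*1)*3)² = (-66 - 12*(-2 - 1)*3)² = (-66 - 12*(-3)*3)² = (-66 - 3*(-36))² = (-66 + 108)² = 42² = 1764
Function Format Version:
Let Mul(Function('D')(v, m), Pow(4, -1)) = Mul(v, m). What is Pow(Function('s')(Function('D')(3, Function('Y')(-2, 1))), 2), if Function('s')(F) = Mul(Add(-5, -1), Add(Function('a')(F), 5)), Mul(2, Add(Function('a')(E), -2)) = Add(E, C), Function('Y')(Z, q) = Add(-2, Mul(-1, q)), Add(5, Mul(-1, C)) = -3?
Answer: 1764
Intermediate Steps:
C = 8 (C = Add(5, Mul(-1, -3)) = Add(5, 3) = 8)
Function('a')(E) = Add(6, Mul(Rational(1, 2), E)) (Function('a')(E) = Add(2, Mul(Rational(1, 2), Add(E, 8))) = Add(2, Mul(Rational(1, 2), Add(8, E))) = Add(2, Add(4, Mul(Rational(1, 2), E))) = Add(6, Mul(Rational(1, 2), E)))
Function('D')(v, m) = Mul(4, m, v) (Function('D')(v, m) = Mul(4, Mul(v, m)) = Mul(4, Mul(m, v)) = Mul(4, m, v))
Function('s')(F) = Add(-66, Mul(-3, F)) (Function('s')(F) = Mul(Add(-5, -1), Add(Add(6, Mul(Rational(1, 2), F)), 5)) = Mul(-6, Add(11, Mul(Rational(1, 2), F))) = Add(-66, Mul(-3, F)))
Pow(Function('s')(Function('D')(3, Function('Y')(-2, 1))), 2) = Pow(Add(-66, Mul(-3, Mul(4, Add(-2, Mul(-1, 1)), 3))), 2) = Pow(Add(-66, Mul(-3, Mul(4, Add(-2, -1), 3))), 2) = Pow(Add(-66, Mul(-3, Mul(4, -3, 3))), 2) = Pow(Add(-66, Mul(-3, -36)), 2) = Pow(Add(-66, 108), 2) = Pow(42, 2) = 1764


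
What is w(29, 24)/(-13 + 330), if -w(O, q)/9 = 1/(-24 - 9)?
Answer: 3/3487 ≈ 0.00086034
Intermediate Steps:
w(O, q) = 3/11 (w(O, q) = -9/(-24 - 9) = -9/(-33) = -9*(-1/33) = 3/11)
w(29, 24)/(-13 + 330) = 3/(11*(-13 + 330)) = (3/11)/317 = (3/11)*(1/317) = 3/3487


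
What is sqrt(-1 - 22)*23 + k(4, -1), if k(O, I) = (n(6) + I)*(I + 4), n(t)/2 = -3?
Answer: -21 + 23*I*sqrt(23) ≈ -21.0 + 110.3*I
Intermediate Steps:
n(t) = -6 (n(t) = 2*(-3) = -6)
k(O, I) = (-6 + I)*(4 + I) (k(O, I) = (-6 + I)*(I + 4) = (-6 + I)*(4 + I))
sqrt(-1 - 22)*23 + k(4, -1) = sqrt(-1 - 22)*23 + (-24 + (-1)**2 - 2*(-1)) = sqrt(-23)*23 + (-24 + 1 + 2) = (I*sqrt(23))*23 - 21 = 23*I*sqrt(23) - 21 = -21 + 23*I*sqrt(23)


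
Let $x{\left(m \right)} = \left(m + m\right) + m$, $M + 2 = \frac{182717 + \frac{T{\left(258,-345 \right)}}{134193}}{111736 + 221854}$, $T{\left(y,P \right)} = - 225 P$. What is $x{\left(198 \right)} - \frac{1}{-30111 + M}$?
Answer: $\frac{133451736371613241}{224666210287384} \approx 594.0$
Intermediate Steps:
$M = - \frac{10835244289}{7460907145}$ ($M = -2 + \frac{182717 + \frac{\left(-225\right) \left(-345\right)}{134193}}{111736 + 221854} = -2 + \frac{182717 + 77625 \cdot \frac{1}{134193}}{333590} = -2 + \left(182717 + \frac{25875}{44731}\right) \frac{1}{333590} = -2 + \frac{8173140002}{44731} \cdot \frac{1}{333590} = -2 + \frac{4086570001}{7460907145} = - \frac{10835244289}{7460907145} \approx -1.4523$)
$x{\left(m \right)} = 3 m$ ($x{\left(m \right)} = 2 m + m = 3 m$)
$x{\left(198 \right)} - \frac{1}{-30111 + M} = 3 \cdot 198 - \frac{1}{-30111 - \frac{10835244289}{7460907145}} = 594 - \frac{1}{- \frac{224666210287384}{7460907145}} = 594 - - \frac{7460907145}{224666210287384} = 594 + \frac{7460907145}{224666210287384} = \frac{133451736371613241}{224666210287384}$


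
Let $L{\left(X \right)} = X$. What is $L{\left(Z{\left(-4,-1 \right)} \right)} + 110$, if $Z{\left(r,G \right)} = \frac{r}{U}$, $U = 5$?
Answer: $\frac{546}{5} \approx 109.2$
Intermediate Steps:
$Z{\left(r,G \right)} = \frac{r}{5}$
$L{\left(Z{\left(-4,-1 \right)} \right)} + 110 = \frac{1}{5} \left(-4\right) + 110 = - \frac{4}{5} + 110 = \frac{546}{5}$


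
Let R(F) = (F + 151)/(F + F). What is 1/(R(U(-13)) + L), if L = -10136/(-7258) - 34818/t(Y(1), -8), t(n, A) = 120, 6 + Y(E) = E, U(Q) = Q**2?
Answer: -12266020/3530243063 ≈ -0.0034746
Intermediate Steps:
Y(E) = -6 + E
R(F) = (151 + F)/(2*F) (R(F) = (151 + F)/((2*F)) = (151 + F)*(1/(2*F)) = (151 + F)/(2*F))
L = -20957727/72580 (L = -10136/(-7258) - 34818/120 = -10136*(-1/7258) - 34818*1/120 = 5068/3629 - 5803/20 = -20957727/72580 ≈ -288.75)
1/(R(U(-13)) + L) = 1/((151 + (-13)**2)/(2*((-13)**2)) - 20957727/72580) = 1/((1/2)*(151 + 169)/169 - 20957727/72580) = 1/((1/2)*(1/169)*320 - 20957727/72580) = 1/(160/169 - 20957727/72580) = 1/(-3530243063/12266020) = -12266020/3530243063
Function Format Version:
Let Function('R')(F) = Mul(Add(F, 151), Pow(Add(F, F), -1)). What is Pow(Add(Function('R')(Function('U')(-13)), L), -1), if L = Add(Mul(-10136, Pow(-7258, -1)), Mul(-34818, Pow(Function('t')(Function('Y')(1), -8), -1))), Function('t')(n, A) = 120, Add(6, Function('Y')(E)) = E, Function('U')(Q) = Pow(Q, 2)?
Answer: Rational(-12266020, 3530243063) ≈ -0.0034746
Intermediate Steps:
Function('Y')(E) = Add(-6, E)
Function('R')(F) = Mul(Rational(1, 2), Pow(F, -1), Add(151, F)) (Function('R')(F) = Mul(Add(151, F), Pow(Mul(2, F), -1)) = Mul(Add(151, F), Mul(Rational(1, 2), Pow(F, -1))) = Mul(Rational(1, 2), Pow(F, -1), Add(151, F)))
L = Rational(-20957727, 72580) (L = Add(Mul(-10136, Pow(-7258, -1)), Mul(-34818, Pow(120, -1))) = Add(Mul(-10136, Rational(-1, 7258)), Mul(-34818, Rational(1, 120))) = Add(Rational(5068, 3629), Rational(-5803, 20)) = Rational(-20957727, 72580) ≈ -288.75)
Pow(Add(Function('R')(Function('U')(-13)), L), -1) = Pow(Add(Mul(Rational(1, 2), Pow(Pow(-13, 2), -1), Add(151, Pow(-13, 2))), Rational(-20957727, 72580)), -1) = Pow(Add(Mul(Rational(1, 2), Pow(169, -1), Add(151, 169)), Rational(-20957727, 72580)), -1) = Pow(Add(Mul(Rational(1, 2), Rational(1, 169), 320), Rational(-20957727, 72580)), -1) = Pow(Add(Rational(160, 169), Rational(-20957727, 72580)), -1) = Pow(Rational(-3530243063, 12266020), -1) = Rational(-12266020, 3530243063)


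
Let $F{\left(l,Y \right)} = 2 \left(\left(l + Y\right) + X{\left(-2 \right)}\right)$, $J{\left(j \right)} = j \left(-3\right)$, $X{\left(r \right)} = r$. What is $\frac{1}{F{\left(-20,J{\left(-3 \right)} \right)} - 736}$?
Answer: $- \frac{1}{762} \approx -0.0013123$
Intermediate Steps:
$J{\left(j \right)} = - 3 j$
$F{\left(l,Y \right)} = -4 + 2 Y + 2 l$ ($F{\left(l,Y \right)} = 2 \left(\left(l + Y\right) - 2\right) = 2 \left(\left(Y + l\right) - 2\right) = 2 \left(-2 + Y + l\right) = -4 + 2 Y + 2 l$)
$\frac{1}{F{\left(-20,J{\left(-3 \right)} \right)} - 736} = \frac{1}{\left(-4 + 2 \left(\left(-3\right) \left(-3\right)\right) + 2 \left(-20\right)\right) - 736} = \frac{1}{\left(-4 + 2 \cdot 9 - 40\right) - 736} = \frac{1}{\left(-4 + 18 - 40\right) - 736} = \frac{1}{-26 - 736} = \frac{1}{-762} = - \frac{1}{762}$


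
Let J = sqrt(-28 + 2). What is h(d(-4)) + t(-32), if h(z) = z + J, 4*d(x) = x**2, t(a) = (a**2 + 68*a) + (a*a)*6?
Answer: 4996 + I*sqrt(26) ≈ 4996.0 + 5.099*I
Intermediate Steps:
t(a) = 7*a**2 + 68*a (t(a) = (a**2 + 68*a) + a**2*6 = (a**2 + 68*a) + 6*a**2 = 7*a**2 + 68*a)
J = I*sqrt(26) (J = sqrt(-26) = I*sqrt(26) ≈ 5.099*I)
d(x) = x**2/4
h(z) = z + I*sqrt(26)
h(d(-4)) + t(-32) = ((1/4)*(-4)**2 + I*sqrt(26)) - 32*(68 + 7*(-32)) = ((1/4)*16 + I*sqrt(26)) - 32*(68 - 224) = (4 + I*sqrt(26)) - 32*(-156) = (4 + I*sqrt(26)) + 4992 = 4996 + I*sqrt(26)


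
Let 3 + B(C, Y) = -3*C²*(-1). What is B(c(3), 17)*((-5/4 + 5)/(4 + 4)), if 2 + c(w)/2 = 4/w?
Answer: 35/32 ≈ 1.0938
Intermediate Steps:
c(w) = -4 + 8/w (c(w) = -4 + 2*(4/w) = -4 + 8/w)
B(C, Y) = -3 + 3*C² (B(C, Y) = -3 - 3*C²*(-1) = -3 + 3*C²)
B(c(3), 17)*((-5/4 + 5)/(4 + 4)) = (-3 + 3*(-4 + 8/3)²)*((-5/4 + 5)/(4 + 4)) = (-3 + 3*(-4 + 8*(⅓))²)*((-5*¼ + 5)/8) = (-3 + 3*(-4 + 8/3)²)*((-5/4 + 5)*(⅛)) = (-3 + 3*(-4/3)²)*((15/4)*(⅛)) = (-3 + 3*(16/9))*(15/32) = (-3 + 16/3)*(15/32) = (7/3)*(15/32) = 35/32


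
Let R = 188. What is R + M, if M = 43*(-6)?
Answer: -70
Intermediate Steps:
M = -258
R + M = 188 - 258 = -70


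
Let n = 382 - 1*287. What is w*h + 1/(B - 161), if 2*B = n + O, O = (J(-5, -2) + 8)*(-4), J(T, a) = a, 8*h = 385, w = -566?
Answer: -27347713/1004 ≈ -27239.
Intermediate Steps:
h = 385/8 (h = (⅛)*385 = 385/8 ≈ 48.125)
n = 95 (n = 382 - 287 = 95)
O = -24 (O = (-2 + 8)*(-4) = 6*(-4) = -24)
B = 71/2 (B = (95 - 24)/2 = (½)*71 = 71/2 ≈ 35.500)
w*h + 1/(B - 161) = -566*385/8 + 1/(71/2 - 161) = -108955/4 + 1/(-251/2) = -108955/4 - 2/251 = -27347713/1004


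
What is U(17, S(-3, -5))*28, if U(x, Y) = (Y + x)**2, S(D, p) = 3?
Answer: 11200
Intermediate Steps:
U(17, S(-3, -5))*28 = (3 + 17)**2*28 = 20**2*28 = 400*28 = 11200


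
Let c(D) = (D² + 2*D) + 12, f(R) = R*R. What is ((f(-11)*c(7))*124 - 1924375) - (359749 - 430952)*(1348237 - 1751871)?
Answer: -28740750777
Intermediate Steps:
f(R) = R²
c(D) = 12 + D² + 2*D
((f(-11)*c(7))*124 - 1924375) - (359749 - 430952)*(1348237 - 1751871) = (((-11)²*(12 + 7² + 2*7))*124 - 1924375) - (359749 - 430952)*(1348237 - 1751871) = ((121*(12 + 49 + 14))*124 - 1924375) - (-71203)*(-403634) = ((121*75)*124 - 1924375) - 1*28739951702 = (9075*124 - 1924375) - 28739951702 = (1125300 - 1924375) - 28739951702 = -799075 - 28739951702 = -28740750777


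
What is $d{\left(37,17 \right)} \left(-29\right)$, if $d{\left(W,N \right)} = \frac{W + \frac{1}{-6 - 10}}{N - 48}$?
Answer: $\frac{17139}{496} \approx 34.554$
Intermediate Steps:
$d{\left(W,N \right)} = \frac{- \frac{1}{16} + W}{-48 + N}$ ($d{\left(W,N \right)} = \frac{W + \frac{1}{-16}}{-48 + N} = \frac{W - \frac{1}{16}}{-48 + N} = \frac{- \frac{1}{16} + W}{-48 + N}$)
$d{\left(37,17 \right)} \left(-29\right) = \frac{- \frac{1}{16} + 37}{-48 + 17} \left(-29\right) = \frac{1}{-31} \cdot \frac{591}{16} \left(-29\right) = \left(- \frac{1}{31}\right) \frac{591}{16} \left(-29\right) = \left(- \frac{591}{496}\right) \left(-29\right) = \frac{17139}{496}$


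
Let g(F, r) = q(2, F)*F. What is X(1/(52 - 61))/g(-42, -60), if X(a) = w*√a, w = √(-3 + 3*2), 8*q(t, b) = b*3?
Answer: 2*I*√3/3969 ≈ 0.00087279*I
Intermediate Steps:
q(t, b) = 3*b/8 (q(t, b) = (b*3)/8 = (3*b)/8 = 3*b/8)
g(F, r) = 3*F²/8 (g(F, r) = (3*F/8)*F = 3*F²/8)
w = √3 (w = √(-3 + 6) = √3 ≈ 1.7320)
X(a) = √3*√a
X(1/(52 - 61))/g(-42, -60) = (√3*√(1/(52 - 61)))/(((3/8)*(-42)²)) = (√3*√(1/(-9)))/(((3/8)*1764)) = (√3*√(-⅑))/(1323/2) = (√3*(I/3))*(2/1323) = (I*√3/3)*(2/1323) = 2*I*√3/3969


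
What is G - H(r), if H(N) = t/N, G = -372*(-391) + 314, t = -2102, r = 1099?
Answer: 160198936/1099 ≈ 1.4577e+5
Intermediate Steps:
G = 145766 (G = 145452 + 314 = 145766)
H(N) = -2102/N
G - H(r) = 145766 - (-2102)/1099 = 145766 - 1*(-2102/1099) = 145766 + 2102/1099 = 160198936/1099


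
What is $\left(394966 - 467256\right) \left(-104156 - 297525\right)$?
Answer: $29037519490$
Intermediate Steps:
$\left(394966 - 467256\right) \left(-104156 - 297525\right) = \left(-72290\right) \left(-401681\right) = 29037519490$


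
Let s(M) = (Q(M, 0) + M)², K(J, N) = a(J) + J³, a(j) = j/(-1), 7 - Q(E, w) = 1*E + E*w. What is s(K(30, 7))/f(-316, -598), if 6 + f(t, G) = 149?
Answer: 49/143 ≈ 0.34266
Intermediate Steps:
f(t, G) = 143 (f(t, G) = -6 + 149 = 143)
Q(E, w) = 7 - E - E*w (Q(E, w) = 7 - (1*E + E*w) = 7 - (E + E*w) = 7 + (-E - E*w) = 7 - E - E*w)
a(j) = -j (a(j) = j*(-1) = -j)
K(J, N) = J³ - J (K(J, N) = -J + J³ = J³ - J)
s(M) = 49 (s(M) = ((7 - M - 1*M*0) + M)² = ((7 - M + 0) + M)² = ((7 - M) + M)² = 7² = 49)
s(K(30, 7))/f(-316, -598) = 49/143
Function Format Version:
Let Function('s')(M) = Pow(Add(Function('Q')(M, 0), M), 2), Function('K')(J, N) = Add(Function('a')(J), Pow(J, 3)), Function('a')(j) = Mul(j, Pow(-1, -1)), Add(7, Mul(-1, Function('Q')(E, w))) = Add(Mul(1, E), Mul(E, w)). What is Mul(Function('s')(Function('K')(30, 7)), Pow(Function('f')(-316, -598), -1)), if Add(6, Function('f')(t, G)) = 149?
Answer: Rational(49, 143) ≈ 0.34266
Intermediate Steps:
Function('f')(t, G) = 143 (Function('f')(t, G) = Add(-6, 149) = 143)
Function('Q')(E, w) = Add(7, Mul(-1, E), Mul(-1, E, w)) (Function('Q')(E, w) = Add(7, Mul(-1, Add(Mul(1, E), Mul(E, w)))) = Add(7, Mul(-1, Add(E, Mul(E, w)))) = Add(7, Add(Mul(-1, E), Mul(-1, E, w))) = Add(7, Mul(-1, E), Mul(-1, E, w)))
Function('a')(j) = Mul(-1, j) (Function('a')(j) = Mul(j, -1) = Mul(-1, j))
Function('K')(J, N) = Add(Pow(J, 3), Mul(-1, J)) (Function('K')(J, N) = Add(Mul(-1, J), Pow(J, 3)) = Add(Pow(J, 3), Mul(-1, J)))
Function('s')(M) = 49 (Function('s')(M) = Pow(Add(Add(7, Mul(-1, M), Mul(-1, M, 0)), M), 2) = Pow(Add(Add(7, Mul(-1, M), 0), M), 2) = Pow(Add(Add(7, Mul(-1, M)), M), 2) = Pow(7, 2) = 49)
Mul(Function('s')(Function('K')(30, 7)), Pow(Function('f')(-316, -598), -1)) = Mul(49, Pow(143, -1)) = Mul(49, Rational(1, 143)) = Rational(49, 143)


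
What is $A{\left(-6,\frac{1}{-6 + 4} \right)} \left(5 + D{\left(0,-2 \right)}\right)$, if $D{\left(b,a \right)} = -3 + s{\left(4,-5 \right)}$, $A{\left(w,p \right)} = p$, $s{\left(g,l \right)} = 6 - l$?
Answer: $- \frac{13}{2} \approx -6.5$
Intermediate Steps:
$D{\left(b,a \right)} = 8$ ($D{\left(b,a \right)} = -3 + \left(6 - -5\right) = -3 + \left(6 + 5\right) = -3 + 11 = 8$)
$A{\left(-6,\frac{1}{-6 + 4} \right)} \left(5 + D{\left(0,-2 \right)}\right) = \frac{5 + 8}{-6 + 4} = \frac{1}{-2} \cdot 13 = \left(- \frac{1}{2}\right) 13 = - \frac{13}{2}$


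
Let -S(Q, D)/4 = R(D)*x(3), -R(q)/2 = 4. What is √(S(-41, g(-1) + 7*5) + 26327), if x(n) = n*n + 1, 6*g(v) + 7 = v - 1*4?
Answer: √26647 ≈ 163.24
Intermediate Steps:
R(q) = -8 (R(q) = -2*4 = -8)
g(v) = -11/6 + v/6 (g(v) = -7/6 + (v - 1*4)/6 = -7/6 + (v - 4)/6 = -7/6 + (-4 + v)/6 = -7/6 + (-⅔ + v/6) = -11/6 + v/6)
x(n) = 1 + n² (x(n) = n² + 1 = 1 + n²)
S(Q, D) = 320 (S(Q, D) = -(-32)*(1 + 3²) = -(-32)*(1 + 9) = -(-32)*10 = -4*(-80) = 320)
√(S(-41, g(-1) + 7*5) + 26327) = √(320 + 26327) = √26647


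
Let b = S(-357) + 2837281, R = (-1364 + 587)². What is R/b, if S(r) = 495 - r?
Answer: 603729/2838133 ≈ 0.21272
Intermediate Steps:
R = 603729 (R = (-777)² = 603729)
b = 2838133 (b = (495 - 1*(-357)) + 2837281 = (495 + 357) + 2837281 = 852 + 2837281 = 2838133)
R/b = 603729/2838133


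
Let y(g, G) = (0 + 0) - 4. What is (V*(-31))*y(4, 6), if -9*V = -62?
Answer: 7688/9 ≈ 854.22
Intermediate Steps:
V = 62/9 (V = -⅑*(-62) = 62/9 ≈ 6.8889)
y(g, G) = -4 (y(g, G) = 0 - 4 = -4)
(V*(-31))*y(4, 6) = ((62/9)*(-31))*(-4) = -1922/9*(-4) = 7688/9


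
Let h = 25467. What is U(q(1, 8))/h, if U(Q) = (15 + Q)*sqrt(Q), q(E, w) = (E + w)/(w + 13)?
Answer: 36*sqrt(21)/415961 ≈ 0.00039661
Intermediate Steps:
q(E, w) = (E + w)/(13 + w)
U(Q) = sqrt(Q)*(15 + Q)
U(q(1, 8))/h = (sqrt((1 + 8)/(13 + 8))*(15 + (1 + 8)/(13 + 8)))/25467 = (sqrt(9/21)*(15 + 9/21))*(1/25467) = (sqrt((1/21)*9)*(15 + (1/21)*9))*(1/25467) = (sqrt(3/7)*(15 + 3/7))*(1/25467) = ((sqrt(21)/7)*(108/7))*(1/25467) = (108*sqrt(21)/49)*(1/25467) = 36*sqrt(21)/415961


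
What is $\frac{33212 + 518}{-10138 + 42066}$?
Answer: $\frac{16865}{15964} \approx 1.0564$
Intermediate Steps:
$\frac{33212 + 518}{-10138 + 42066} = \frac{33730}{31928} = 33730 \cdot \frac{1}{31928} = \frac{16865}{15964}$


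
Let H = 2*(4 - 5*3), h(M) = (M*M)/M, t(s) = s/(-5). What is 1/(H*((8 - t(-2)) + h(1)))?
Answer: -5/946 ≈ -0.0052854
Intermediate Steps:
t(s) = -s/5 (t(s) = s*(-⅕) = -s/5)
h(M) = M (h(M) = M²/M = M)
H = -22 (H = 2*(4 - 1*15) = 2*(4 - 15) = 2*(-11) = -22)
1/(H*((8 - t(-2)) + h(1))) = 1/(-22*((8 - (-1)*(-2)/5) + 1)) = 1/(-22*((8 - 1*⅖) + 1)) = 1/(-22*((8 - ⅖) + 1)) = 1/(-22*(38/5 + 1)) = 1/(-22*43/5) = 1/(-946/5) = -5/946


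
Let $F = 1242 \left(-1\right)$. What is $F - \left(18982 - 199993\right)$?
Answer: $179769$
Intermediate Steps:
$F = -1242$
$F - \left(18982 - 199993\right) = -1242 - \left(18982 - 199993\right) = -1242 - -181011 = -1242 + 181011 = 179769$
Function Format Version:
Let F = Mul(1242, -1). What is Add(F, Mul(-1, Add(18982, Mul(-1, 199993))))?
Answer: 179769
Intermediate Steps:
F = -1242
Add(F, Mul(-1, Add(18982, Mul(-1, 199993)))) = Add(-1242, Mul(-1, Add(18982, Mul(-1, 199993)))) = Add(-1242, Mul(-1, Add(18982, -199993))) = Add(-1242, Mul(-1, -181011)) = Add(-1242, 181011) = 179769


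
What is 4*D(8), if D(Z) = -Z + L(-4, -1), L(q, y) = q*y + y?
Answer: -20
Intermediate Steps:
L(q, y) = y + q*y
D(Z) = 3 - Z (D(Z) = -Z - (1 - 4) = -Z - 1*(-3) = -Z + 3 = 3 - Z)
4*D(8) = 4*(3 - 1*8) = 4*(3 - 8) = 4*(-5) = -20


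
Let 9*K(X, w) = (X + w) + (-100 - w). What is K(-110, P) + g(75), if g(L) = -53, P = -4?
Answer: -229/3 ≈ -76.333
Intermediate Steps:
K(X, w) = -100/9 + X/9 (K(X, w) = ((X + w) + (-100 - w))/9 = (-100 + X)/9 = -100/9 + X/9)
K(-110, P) + g(75) = (-100/9 + (⅑)*(-110)) - 53 = (-100/9 - 110/9) - 53 = -70/3 - 53 = -229/3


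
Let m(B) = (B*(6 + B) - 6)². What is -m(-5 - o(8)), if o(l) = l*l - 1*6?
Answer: -12852225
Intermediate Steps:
o(l) = -6 + l² (o(l) = l² - 6 = -6 + l²)
m(B) = (-6 + B*(6 + B))²
-m(-5 - o(8)) = -(-6 + (-5 - (-6 + 8²))² + 6*(-5 - (-6 + 8²)))² = -(-6 + (-5 - (-6 + 64))² + 6*(-5 - (-6 + 64)))² = -(-6 + (-5 - 1*58)² + 6*(-5 - 1*58))² = -(-6 + (-5 - 58)² + 6*(-5 - 58))² = -(-6 + (-63)² + 6*(-63))² = -(-6 + 3969 - 378)² = -1*3585² = -1*12852225 = -12852225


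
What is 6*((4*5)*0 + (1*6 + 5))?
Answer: 66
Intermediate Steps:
6*((4*5)*0 + (1*6 + 5)) = 6*(20*0 + (6 + 5)) = 6*(0 + 11) = 6*11 = 66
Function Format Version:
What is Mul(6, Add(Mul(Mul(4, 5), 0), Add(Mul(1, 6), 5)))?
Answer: 66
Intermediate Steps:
Mul(6, Add(Mul(Mul(4, 5), 0), Add(Mul(1, 6), 5))) = Mul(6, Add(Mul(20, 0), Add(6, 5))) = Mul(6, Add(0, 11)) = Mul(6, 11) = 66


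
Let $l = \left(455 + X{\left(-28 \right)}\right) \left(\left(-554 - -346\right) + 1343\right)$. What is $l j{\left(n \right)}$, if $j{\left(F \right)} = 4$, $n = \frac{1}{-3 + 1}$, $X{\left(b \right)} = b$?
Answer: $1938580$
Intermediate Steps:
$n = - \frac{1}{2}$ ($n = \frac{1}{-2} = - \frac{1}{2} \approx -0.5$)
$l = 484645$ ($l = \left(455 - 28\right) \left(\left(-554 - -346\right) + 1343\right) = 427 \left(\left(-554 + 346\right) + 1343\right) = 427 \left(-208 + 1343\right) = 427 \cdot 1135 = 484645$)
$l j{\left(n \right)} = 484645 \cdot 4 = 1938580$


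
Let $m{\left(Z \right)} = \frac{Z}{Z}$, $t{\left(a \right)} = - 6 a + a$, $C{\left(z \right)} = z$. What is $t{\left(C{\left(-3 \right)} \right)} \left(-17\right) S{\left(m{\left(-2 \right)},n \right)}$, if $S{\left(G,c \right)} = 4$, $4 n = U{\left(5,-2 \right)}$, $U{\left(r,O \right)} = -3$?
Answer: $-1020$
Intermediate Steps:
$n = - \frac{3}{4}$ ($n = \frac{1}{4} \left(-3\right) = - \frac{3}{4} \approx -0.75$)
$t{\left(a \right)} = - 5 a$
$m{\left(Z \right)} = 1$
$t{\left(C{\left(-3 \right)} \right)} \left(-17\right) S{\left(m{\left(-2 \right)},n \right)} = \left(-5\right) \left(-3\right) \left(-17\right) 4 = 15 \left(-17\right) 4 = \left(-255\right) 4 = -1020$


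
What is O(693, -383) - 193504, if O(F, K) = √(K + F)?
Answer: -193504 + √310 ≈ -1.9349e+5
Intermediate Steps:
O(F, K) = √(F + K)
O(693, -383) - 193504 = √(693 - 383) - 193504 = √310 - 193504 = -193504 + √310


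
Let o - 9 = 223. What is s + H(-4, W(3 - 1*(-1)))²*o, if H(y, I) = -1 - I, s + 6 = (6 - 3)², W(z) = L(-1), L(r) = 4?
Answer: 5803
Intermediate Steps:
o = 232 (o = 9 + 223 = 232)
W(z) = 4
s = 3 (s = -6 + (6 - 3)² = -6 + 3² = -6 + 9 = 3)
s + H(-4, W(3 - 1*(-1)))²*o = 3 + (-1 - 1*4)²*232 = 3 + (-1 - 4)²*232 = 3 + (-5)²*232 = 3 + 25*232 = 3 + 5800 = 5803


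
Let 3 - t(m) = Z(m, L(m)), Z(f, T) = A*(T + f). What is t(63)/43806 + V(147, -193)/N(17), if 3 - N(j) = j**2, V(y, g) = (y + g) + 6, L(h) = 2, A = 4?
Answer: 839369/6264258 ≈ 0.13399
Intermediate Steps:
V(y, g) = 6 + g + y (V(y, g) = (g + y) + 6 = 6 + g + y)
Z(f, T) = 4*T + 4*f (Z(f, T) = 4*(T + f) = 4*T + 4*f)
t(m) = -5 - 4*m (t(m) = 3 - (4*2 + 4*m) = 3 - (8 + 4*m) = 3 + (-8 - 4*m) = -5 - 4*m)
N(j) = 3 - j**2
t(63)/43806 + V(147, -193)/N(17) = (-5 - 4*63)/43806 + (6 - 193 + 147)/(3 - 1*17**2) = (-5 - 252)*(1/43806) - 40/(3 - 1*289) = -257*1/43806 - 40/(3 - 289) = -257/43806 - 40/(-286) = -257/43806 - 40*(-1/286) = -257/43806 + 20/143 = 839369/6264258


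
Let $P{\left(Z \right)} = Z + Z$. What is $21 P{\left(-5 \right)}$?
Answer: $-210$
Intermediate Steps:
$P{\left(Z \right)} = 2 Z$
$21 P{\left(-5 \right)} = 21 \cdot 2 \left(-5\right) = 21 \left(-10\right) = -210$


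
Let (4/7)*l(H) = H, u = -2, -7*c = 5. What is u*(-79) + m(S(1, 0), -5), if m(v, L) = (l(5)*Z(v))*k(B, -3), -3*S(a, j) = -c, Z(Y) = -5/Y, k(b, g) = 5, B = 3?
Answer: 4307/4 ≈ 1076.8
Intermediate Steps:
c = -5/7 (c = -⅐*5 = -5/7 ≈ -0.71429)
l(H) = 7*H/4
S(a, j) = -5/21 (S(a, j) = -(-1)*(-5)/(3*7) = -⅓*5/7 = -5/21)
m(v, L) = -875/(4*v) (m(v, L) = (((7/4)*5)*(-5/v))*5 = (35*(-5/v)/4)*5 = -175/(4*v)*5 = -875/(4*v))
u*(-79) + m(S(1, 0), -5) = -2*(-79) - 875/(4*(-5/21)) = 158 - 875/4*(-21/5) = 158 + 3675/4 = 4307/4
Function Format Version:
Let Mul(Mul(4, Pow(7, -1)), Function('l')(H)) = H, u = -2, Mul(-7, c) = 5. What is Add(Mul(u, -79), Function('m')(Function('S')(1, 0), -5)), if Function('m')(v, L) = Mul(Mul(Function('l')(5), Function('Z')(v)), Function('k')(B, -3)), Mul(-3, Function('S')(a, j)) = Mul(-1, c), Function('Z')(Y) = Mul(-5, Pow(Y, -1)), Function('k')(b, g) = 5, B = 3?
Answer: Rational(4307, 4) ≈ 1076.8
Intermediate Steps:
c = Rational(-5, 7) (c = Mul(Rational(-1, 7), 5) = Rational(-5, 7) ≈ -0.71429)
Function('l')(H) = Mul(Rational(7, 4), H)
Function('S')(a, j) = Rational(-5, 21) (Function('S')(a, j) = Mul(Rational(-1, 3), Mul(-1, Rational(-5, 7))) = Mul(Rational(-1, 3), Rational(5, 7)) = Rational(-5, 21))
Function('m')(v, L) = Mul(Rational(-875, 4), Pow(v, -1)) (Function('m')(v, L) = Mul(Mul(Mul(Rational(7, 4), 5), Mul(-5, Pow(v, -1))), 5) = Mul(Mul(Rational(35, 4), Mul(-5, Pow(v, -1))), 5) = Mul(Mul(Rational(-175, 4), Pow(v, -1)), 5) = Mul(Rational(-875, 4), Pow(v, -1)))
Add(Mul(u, -79), Function('m')(Function('S')(1, 0), -5)) = Add(Mul(-2, -79), Mul(Rational(-875, 4), Pow(Rational(-5, 21), -1))) = Add(158, Mul(Rational(-875, 4), Rational(-21, 5))) = Add(158, Rational(3675, 4)) = Rational(4307, 4)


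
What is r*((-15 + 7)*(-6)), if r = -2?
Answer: -96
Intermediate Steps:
r*((-15 + 7)*(-6)) = -2*(-15 + 7)*(-6) = -(-16)*(-6) = -2*48 = -96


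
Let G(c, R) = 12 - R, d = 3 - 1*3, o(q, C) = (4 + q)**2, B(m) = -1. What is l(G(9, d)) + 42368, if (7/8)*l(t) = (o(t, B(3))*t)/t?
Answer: 298624/7 ≈ 42661.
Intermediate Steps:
d = 0 (d = 3 - 3 = 0)
l(t) = 8*(4 + t)**2/7 (l(t) = 8*(((4 + t)**2*t)/t)/7 = 8*((t*(4 + t)**2)/t)/7 = 8*(4 + t)**2/7)
l(G(9, d)) + 42368 = 8*(4 + (12 - 1*0))**2/7 + 42368 = 8*(4 + (12 + 0))**2/7 + 42368 = 8*(4 + 12)**2/7 + 42368 = (8/7)*16**2 + 42368 = (8/7)*256 + 42368 = 2048/7 + 42368 = 298624/7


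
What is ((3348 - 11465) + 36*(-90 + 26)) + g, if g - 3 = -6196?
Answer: -16614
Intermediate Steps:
g = -6193 (g = 3 - 6196 = -6193)
((3348 - 11465) + 36*(-90 + 26)) + g = ((3348 - 11465) + 36*(-90 + 26)) - 6193 = (-8117 + 36*(-64)) - 6193 = (-8117 - 2304) - 6193 = -10421 - 6193 = -16614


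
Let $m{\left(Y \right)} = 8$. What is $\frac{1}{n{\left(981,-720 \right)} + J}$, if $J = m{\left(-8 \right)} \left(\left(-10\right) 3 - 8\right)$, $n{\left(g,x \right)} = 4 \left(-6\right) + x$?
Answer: $- \frac{1}{1048} \approx -0.0009542$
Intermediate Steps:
$n{\left(g,x \right)} = -24 + x$
$J = -304$ ($J = 8 \left(\left(-10\right) 3 - 8\right) = 8 \left(-30 - 8\right) = 8 \left(-38\right) = -304$)
$\frac{1}{n{\left(981,-720 \right)} + J} = \frac{1}{\left(-24 - 720\right) - 304} = \frac{1}{-744 - 304} = \frac{1}{-1048} = - \frac{1}{1048}$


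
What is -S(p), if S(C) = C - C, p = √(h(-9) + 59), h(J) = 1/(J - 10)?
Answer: 0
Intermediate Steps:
h(J) = 1/(-10 + J)
p = 4*√1330/19 (p = √(1/(-10 - 9) + 59) = √(1/(-19) + 59) = √(-1/19 + 59) = √(1120/19) = 4*√1330/19 ≈ 7.6777)
S(C) = 0
-S(p) = -1*0 = 0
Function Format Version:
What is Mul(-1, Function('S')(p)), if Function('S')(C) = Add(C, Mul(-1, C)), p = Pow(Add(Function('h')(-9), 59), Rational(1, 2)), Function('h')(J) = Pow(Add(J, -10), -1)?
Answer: 0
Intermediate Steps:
Function('h')(J) = Pow(Add(-10, J), -1)
p = Mul(Rational(4, 19), Pow(1330, Rational(1, 2))) (p = Pow(Add(Pow(Add(-10, -9), -1), 59), Rational(1, 2)) = Pow(Add(Pow(-19, -1), 59), Rational(1, 2)) = Pow(Add(Rational(-1, 19), 59), Rational(1, 2)) = Pow(Rational(1120, 19), Rational(1, 2)) = Mul(Rational(4, 19), Pow(1330, Rational(1, 2))) ≈ 7.6777)
Function('S')(C) = 0
Mul(-1, Function('S')(p)) = Mul(-1, 0) = 0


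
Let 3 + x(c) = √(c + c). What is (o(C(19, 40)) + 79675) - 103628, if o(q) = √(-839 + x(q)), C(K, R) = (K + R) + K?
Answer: -23953 + I*√(842 - 2*√39) ≈ -23953.0 + 28.801*I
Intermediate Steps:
C(K, R) = R + 2*K
x(c) = -3 + √2*√c (x(c) = -3 + √(c + c) = -3 + √(2*c) = -3 + √2*√c)
o(q) = √(-842 + √2*√q) (o(q) = √(-839 + (-3 + √2*√q)) = √(-842 + √2*√q))
(o(C(19, 40)) + 79675) - 103628 = (√(-842 + √2*√(40 + 2*19)) + 79675) - 103628 = (√(-842 + √2*√(40 + 38)) + 79675) - 103628 = (√(-842 + √2*√78) + 79675) - 103628 = (√(-842 + 2*√39) + 79675) - 103628 = (79675 + √(-842 + 2*√39)) - 103628 = -23953 + √(-842 + 2*√39)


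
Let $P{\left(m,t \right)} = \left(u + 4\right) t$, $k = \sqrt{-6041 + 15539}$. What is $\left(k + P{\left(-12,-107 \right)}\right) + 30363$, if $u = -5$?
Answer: $30470 + \sqrt{9498} \approx 30567.0$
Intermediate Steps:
$k = \sqrt{9498} \approx 97.458$
$P{\left(m,t \right)} = - t$ ($P{\left(m,t \right)} = \left(-5 + 4\right) t = - t$)
$\left(k + P{\left(-12,-107 \right)}\right) + 30363 = \left(\sqrt{9498} - -107\right) + 30363 = \left(\sqrt{9498} + 107\right) + 30363 = \left(107 + \sqrt{9498}\right) + 30363 = 30470 + \sqrt{9498}$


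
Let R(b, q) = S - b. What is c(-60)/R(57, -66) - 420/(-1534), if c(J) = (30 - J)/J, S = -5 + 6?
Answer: 25821/85904 ≈ 0.30058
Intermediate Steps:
S = 1
R(b, q) = 1 - b
c(J) = (30 - J)/J
c(-60)/R(57, -66) - 420/(-1534) = ((30 - 1*(-60))/(-60))/(1 - 1*57) - 420/(-1534) = (-(30 + 60)/60)/(1 - 57) - 420*(-1/1534) = -1/60*90/(-56) + 210/767 = -3/2*(-1/56) + 210/767 = 3/112 + 210/767 = 25821/85904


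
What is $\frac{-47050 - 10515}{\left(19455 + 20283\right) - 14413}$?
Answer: $- \frac{11513}{5065} \approx -2.273$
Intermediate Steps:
$\frac{-47050 - 10515}{\left(19455 + 20283\right) - 14413} = - \frac{57565}{39738 - 14413} = - \frac{57565}{25325} = \left(-57565\right) \frac{1}{25325} = - \frac{11513}{5065}$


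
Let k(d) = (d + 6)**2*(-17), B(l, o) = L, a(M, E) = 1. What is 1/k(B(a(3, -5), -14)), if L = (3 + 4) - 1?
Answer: -1/2448 ≈ -0.00040850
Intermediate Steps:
L = 6 (L = 7 - 1 = 6)
B(l, o) = 6
k(d) = -17*(6 + d)**2 (k(d) = (6 + d)**2*(-17) = -17*(6 + d)**2)
1/k(B(a(3, -5), -14)) = 1/(-17*(6 + 6)**2) = 1/(-17*12**2) = 1/(-17*144) = 1/(-2448) = -1/2448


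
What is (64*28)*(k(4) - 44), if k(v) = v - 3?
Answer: -77056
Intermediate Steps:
k(v) = -3 + v
(64*28)*(k(4) - 44) = (64*28)*((-3 + 4) - 44) = 1792*(1 - 44) = 1792*(-43) = -77056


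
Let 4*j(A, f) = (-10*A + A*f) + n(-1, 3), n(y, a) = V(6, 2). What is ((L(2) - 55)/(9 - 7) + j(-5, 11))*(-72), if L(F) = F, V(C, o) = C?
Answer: 1890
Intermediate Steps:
n(y, a) = 6
j(A, f) = 3/2 - 5*A/2 + A*f/4 (j(A, f) = ((-10*A + A*f) + 6)/4 = (6 - 10*A + A*f)/4 = 3/2 - 5*A/2 + A*f/4)
((L(2) - 55)/(9 - 7) + j(-5, 11))*(-72) = ((2 - 55)/(9 - 7) + (3/2 - 5/2*(-5) + (¼)*(-5)*11))*(-72) = (-53/2 + (3/2 + 25/2 - 55/4))*(-72) = (-53*½ + ¼)*(-72) = (-53/2 + ¼)*(-72) = -105/4*(-72) = 1890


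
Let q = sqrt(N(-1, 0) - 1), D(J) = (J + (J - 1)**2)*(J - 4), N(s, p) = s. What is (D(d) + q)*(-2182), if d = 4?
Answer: -2182*I*sqrt(2) ≈ -3085.8*I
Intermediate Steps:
D(J) = (-4 + J)*(J + (-1 + J)**2) (D(J) = (J + (-1 + J)**2)*(-4 + J) = (-4 + J)*(J + (-1 + J)**2))
q = I*sqrt(2) (q = sqrt(-1 - 1) = sqrt(-2) = I*sqrt(2) ≈ 1.4142*I)
(D(d) + q)*(-2182) = ((-4 + 4**3 - 5*4**2 + 5*4) + I*sqrt(2))*(-2182) = ((-4 + 64 - 5*16 + 20) + I*sqrt(2))*(-2182) = ((-4 + 64 - 80 + 20) + I*sqrt(2))*(-2182) = (0 + I*sqrt(2))*(-2182) = (I*sqrt(2))*(-2182) = -2182*I*sqrt(2)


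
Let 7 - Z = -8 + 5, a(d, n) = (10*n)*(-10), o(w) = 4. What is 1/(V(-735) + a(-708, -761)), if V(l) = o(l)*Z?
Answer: 1/76140 ≈ 1.3134e-5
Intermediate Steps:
a(d, n) = -100*n
Z = 10 (Z = 7 - (-8 + 5) = 7 - 1*(-3) = 7 + 3 = 10)
V(l) = 40 (V(l) = 4*10 = 40)
1/(V(-735) + a(-708, -761)) = 1/(40 - 100*(-761)) = 1/(40 + 76100) = 1/76140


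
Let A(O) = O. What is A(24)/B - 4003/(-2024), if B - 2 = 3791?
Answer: 15231955/7677032 ≈ 1.9841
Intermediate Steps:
B = 3793 (B = 2 + 3791 = 3793)
A(24)/B - 4003/(-2024) = 24/3793 - 4003/(-2024) = 24*(1/3793) - 4003*(-1/2024) = 24/3793 + 4003/2024 = 15231955/7677032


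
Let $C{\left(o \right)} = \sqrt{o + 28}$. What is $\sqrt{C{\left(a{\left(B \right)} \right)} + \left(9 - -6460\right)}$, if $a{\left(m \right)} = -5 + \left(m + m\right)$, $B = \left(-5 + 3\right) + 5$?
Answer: $\sqrt{6469 + \sqrt{29}} \approx 80.464$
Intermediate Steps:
$B = 3$ ($B = -2 + 5 = 3$)
$a{\left(m \right)} = -5 + 2 m$
$C{\left(o \right)} = \sqrt{28 + o}$
$\sqrt{C{\left(a{\left(B \right)} \right)} + \left(9 - -6460\right)} = \sqrt{\sqrt{28 + \left(-5 + 2 \cdot 3\right)} + \left(9 - -6460\right)} = \sqrt{\sqrt{28 + \left(-5 + 6\right)} + \left(9 + 6460\right)} = \sqrt{\sqrt{28 + 1} + 6469} = \sqrt{\sqrt{29} + 6469} = \sqrt{6469 + \sqrt{29}}$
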